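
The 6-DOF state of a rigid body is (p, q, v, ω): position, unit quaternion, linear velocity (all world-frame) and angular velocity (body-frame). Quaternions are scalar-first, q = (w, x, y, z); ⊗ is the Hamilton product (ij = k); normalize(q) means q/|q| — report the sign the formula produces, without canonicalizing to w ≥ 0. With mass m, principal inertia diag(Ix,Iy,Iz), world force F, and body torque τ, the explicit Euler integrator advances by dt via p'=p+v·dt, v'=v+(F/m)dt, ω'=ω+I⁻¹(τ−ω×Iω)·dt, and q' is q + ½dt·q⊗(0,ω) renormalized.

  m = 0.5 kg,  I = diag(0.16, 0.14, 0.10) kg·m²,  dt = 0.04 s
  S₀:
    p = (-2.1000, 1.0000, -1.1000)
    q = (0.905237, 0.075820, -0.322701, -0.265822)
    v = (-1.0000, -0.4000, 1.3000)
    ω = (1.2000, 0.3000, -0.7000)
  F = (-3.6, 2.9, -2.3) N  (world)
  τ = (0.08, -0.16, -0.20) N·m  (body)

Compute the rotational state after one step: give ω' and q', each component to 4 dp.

gyro term ω×Iω = (0.0084, -0.0504, -0.0072)
(τ − ω×Iω)/I = (0.4475, -0.7829, -1.9280)
ω + α·dt = (1.2179, 0.2687, -0.7771)
Hamilton product q⊗(0,ω) = (-0.1802491, 1.3919217, 0.0056587, -0.2236787)
q' = normalize(q + ½dt·q⊗(0,ω)) = (0.9013, 0.1036, -0.3225, -0.2702)

ω' = (1.2179, 0.2687, -0.7771)
q' = (0.9013, 0.1036, -0.3225, -0.2702)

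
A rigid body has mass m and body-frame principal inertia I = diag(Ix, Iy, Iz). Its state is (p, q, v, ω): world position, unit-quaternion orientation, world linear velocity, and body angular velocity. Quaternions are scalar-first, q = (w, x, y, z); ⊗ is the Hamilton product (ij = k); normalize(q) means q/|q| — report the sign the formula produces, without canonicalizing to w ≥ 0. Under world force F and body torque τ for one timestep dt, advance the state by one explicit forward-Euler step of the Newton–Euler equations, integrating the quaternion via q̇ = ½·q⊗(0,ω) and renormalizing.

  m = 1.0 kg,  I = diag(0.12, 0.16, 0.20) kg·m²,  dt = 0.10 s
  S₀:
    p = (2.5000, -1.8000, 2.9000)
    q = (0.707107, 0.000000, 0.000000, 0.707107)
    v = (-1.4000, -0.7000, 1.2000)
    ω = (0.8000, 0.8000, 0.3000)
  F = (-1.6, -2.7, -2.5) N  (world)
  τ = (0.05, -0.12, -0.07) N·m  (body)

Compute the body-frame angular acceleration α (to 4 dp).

α = (0.3367, -0.6300, -0.4780)

precession coupling ω×(Iω) = (0.0096, -0.0192, 0.0256)
(τ − ω×Iω)/I = (0.3367, -0.6300, -0.4780)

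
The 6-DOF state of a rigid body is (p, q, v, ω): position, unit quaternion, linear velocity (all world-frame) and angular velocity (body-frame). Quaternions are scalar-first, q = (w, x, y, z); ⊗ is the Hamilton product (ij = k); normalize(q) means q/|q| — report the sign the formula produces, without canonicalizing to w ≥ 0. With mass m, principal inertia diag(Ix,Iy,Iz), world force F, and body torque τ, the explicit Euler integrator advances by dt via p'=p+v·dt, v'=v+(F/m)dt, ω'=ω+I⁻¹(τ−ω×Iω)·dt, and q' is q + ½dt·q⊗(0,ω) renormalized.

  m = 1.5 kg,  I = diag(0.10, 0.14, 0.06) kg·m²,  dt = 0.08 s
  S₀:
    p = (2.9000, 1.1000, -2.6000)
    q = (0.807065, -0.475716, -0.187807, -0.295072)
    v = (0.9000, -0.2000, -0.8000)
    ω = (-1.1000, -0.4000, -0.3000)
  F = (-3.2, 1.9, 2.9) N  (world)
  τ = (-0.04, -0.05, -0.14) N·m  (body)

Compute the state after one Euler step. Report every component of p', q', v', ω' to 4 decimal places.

p' = (2.9720, 1.0840, -2.6640)
q' = (0.7787, -0.5131, -0.1932, -0.3051)
v' = (0.7293, -0.0987, -0.6453)
ω' = (-1.1243, -0.4361, -0.5101)

new position p' = (2.9720, 1.0840, -2.6640)
v + (F/m)dt = (0.7293, -0.0987, -0.6453)
α = I⁻¹(τ − ω×Iω) = (-0.3040, -0.4514, -2.6267)
ω + α·dt = (-1.1243, -0.4361, -0.5101)
q⊗(0,ω) = (-0.6869320, -0.9494582, -0.1409616, -0.2584208)
q + ½dt·q⊗(0,ω), renormalized = (0.7787, -0.5131, -0.1932, -0.3051)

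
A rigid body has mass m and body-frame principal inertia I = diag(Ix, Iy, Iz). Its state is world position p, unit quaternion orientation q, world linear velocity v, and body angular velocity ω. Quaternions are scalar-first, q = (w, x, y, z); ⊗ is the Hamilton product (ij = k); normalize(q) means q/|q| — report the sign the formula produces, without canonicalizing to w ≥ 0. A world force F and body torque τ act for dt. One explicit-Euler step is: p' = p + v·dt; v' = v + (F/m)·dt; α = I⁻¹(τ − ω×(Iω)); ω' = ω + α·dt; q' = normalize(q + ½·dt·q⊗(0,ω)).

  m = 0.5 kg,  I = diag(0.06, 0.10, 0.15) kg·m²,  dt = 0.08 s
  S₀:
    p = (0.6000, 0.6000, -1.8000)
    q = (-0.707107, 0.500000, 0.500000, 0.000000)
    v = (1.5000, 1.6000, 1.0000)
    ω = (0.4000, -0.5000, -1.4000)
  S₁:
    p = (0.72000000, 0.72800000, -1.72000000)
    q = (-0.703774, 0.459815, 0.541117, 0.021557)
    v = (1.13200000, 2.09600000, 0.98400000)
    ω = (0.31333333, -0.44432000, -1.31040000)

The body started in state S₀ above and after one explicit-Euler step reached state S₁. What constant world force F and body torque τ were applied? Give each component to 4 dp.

F = (-2.3000, 3.1000, -0.1000)
τ = (-0.0300, 0.1200, 0.1600)

ω₁ − ω₀ = (-0.08666667, 0.05568000, 0.08960000)
applied torque τ = (-0.0300, 0.1200, 0.1600)
Δv = v₁−v₀ = (-0.36800000, 0.49600000, -0.01600000)
applied force F = (-2.3000, 3.1000, -0.1000)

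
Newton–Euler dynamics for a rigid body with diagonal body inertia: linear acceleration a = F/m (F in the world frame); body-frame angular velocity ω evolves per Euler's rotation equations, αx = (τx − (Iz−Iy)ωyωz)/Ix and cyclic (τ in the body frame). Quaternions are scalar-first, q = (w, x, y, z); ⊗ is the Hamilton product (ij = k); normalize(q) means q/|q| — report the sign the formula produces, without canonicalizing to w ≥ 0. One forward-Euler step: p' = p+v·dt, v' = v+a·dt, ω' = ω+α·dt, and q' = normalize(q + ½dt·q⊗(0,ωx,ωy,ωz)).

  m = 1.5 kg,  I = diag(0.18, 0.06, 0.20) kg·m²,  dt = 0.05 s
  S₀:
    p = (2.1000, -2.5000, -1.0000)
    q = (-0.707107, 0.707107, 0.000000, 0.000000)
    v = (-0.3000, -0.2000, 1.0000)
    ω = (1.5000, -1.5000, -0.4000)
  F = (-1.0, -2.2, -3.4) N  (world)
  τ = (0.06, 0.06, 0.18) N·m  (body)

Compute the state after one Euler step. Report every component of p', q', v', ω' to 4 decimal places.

ω×(Iω) gyroscopic = (0.0840, 0.0120, 0.2700)
angular accel α = (-0.1333, 0.8000, -0.4500)
new body rate ω' = (1.4933, -1.4600, -0.4225)
2q̇ = q⊗(0,ω) = (-1.0606605, -1.0606605, 1.3435033, -0.7778177)
updated quaternion q' = (-0.7326, 0.6796, 0.0335, -0.0194)
linear accel F/m = (-0.6667, -1.4667, -2.2667)
new position p' = (2.0850, -2.5100, -0.9500)
new velocity v' = (-0.3333, -0.2733, 0.8867)

p' = (2.0850, -2.5100, -0.9500)
q' = (-0.7326, 0.6796, 0.0335, -0.0194)
v' = (-0.3333, -0.2733, 0.8867)
ω' = (1.4933, -1.4600, -0.4225)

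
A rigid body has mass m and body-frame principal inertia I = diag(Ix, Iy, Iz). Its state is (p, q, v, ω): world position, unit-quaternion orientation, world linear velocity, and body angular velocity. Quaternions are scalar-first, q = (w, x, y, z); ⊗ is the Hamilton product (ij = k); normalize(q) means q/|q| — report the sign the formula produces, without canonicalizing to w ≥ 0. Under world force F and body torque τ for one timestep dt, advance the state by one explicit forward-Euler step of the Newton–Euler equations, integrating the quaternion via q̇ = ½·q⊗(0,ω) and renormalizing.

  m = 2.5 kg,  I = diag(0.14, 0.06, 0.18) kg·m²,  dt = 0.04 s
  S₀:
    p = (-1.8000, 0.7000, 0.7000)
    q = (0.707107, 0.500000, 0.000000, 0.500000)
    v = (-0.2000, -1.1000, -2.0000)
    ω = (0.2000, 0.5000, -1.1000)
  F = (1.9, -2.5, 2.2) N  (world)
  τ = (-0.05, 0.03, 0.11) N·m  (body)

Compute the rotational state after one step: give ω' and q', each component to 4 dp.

ω' = (0.2046, 0.5141, -1.0738)
q' = (0.7159, 0.4977, 0.0201, 0.4893)

ω×(Iω) gyroscopic = (-0.0660, 0.0088, -0.0080)
angular accel α = (0.1143, 0.3533, 0.6556)
ω + α·dt = (0.2046, 0.5141, -1.0738)
Hamilton product q⊗(0,ω) = (0.4500000, -0.1085786, 1.0035535, -0.5278177)
q' = normalize(q + ½dt·q⊗(0,ω)) = (0.7159, 0.4977, 0.0201, 0.4893)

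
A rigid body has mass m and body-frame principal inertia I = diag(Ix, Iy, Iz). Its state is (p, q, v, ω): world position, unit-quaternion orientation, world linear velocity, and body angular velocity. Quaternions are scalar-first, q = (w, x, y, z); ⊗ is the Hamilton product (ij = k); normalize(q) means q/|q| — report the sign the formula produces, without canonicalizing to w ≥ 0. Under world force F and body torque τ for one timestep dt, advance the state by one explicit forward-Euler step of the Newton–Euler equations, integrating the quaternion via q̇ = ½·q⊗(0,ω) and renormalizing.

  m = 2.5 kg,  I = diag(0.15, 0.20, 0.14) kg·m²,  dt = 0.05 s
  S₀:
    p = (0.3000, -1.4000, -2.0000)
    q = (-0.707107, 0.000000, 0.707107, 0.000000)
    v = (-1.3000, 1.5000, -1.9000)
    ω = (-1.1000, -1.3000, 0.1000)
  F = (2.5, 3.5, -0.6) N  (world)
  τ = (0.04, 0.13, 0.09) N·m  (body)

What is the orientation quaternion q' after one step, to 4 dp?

q' = (-0.6835, 0.0212, 0.7294, 0.0177)

2q̇ = q⊗(0,ω) = (0.9192391, 0.8485284, 0.9192391, 0.7071070)
q + ½dt·q⊗(0,ω), renormalized = (-0.6835, 0.0212, 0.7294, 0.0177)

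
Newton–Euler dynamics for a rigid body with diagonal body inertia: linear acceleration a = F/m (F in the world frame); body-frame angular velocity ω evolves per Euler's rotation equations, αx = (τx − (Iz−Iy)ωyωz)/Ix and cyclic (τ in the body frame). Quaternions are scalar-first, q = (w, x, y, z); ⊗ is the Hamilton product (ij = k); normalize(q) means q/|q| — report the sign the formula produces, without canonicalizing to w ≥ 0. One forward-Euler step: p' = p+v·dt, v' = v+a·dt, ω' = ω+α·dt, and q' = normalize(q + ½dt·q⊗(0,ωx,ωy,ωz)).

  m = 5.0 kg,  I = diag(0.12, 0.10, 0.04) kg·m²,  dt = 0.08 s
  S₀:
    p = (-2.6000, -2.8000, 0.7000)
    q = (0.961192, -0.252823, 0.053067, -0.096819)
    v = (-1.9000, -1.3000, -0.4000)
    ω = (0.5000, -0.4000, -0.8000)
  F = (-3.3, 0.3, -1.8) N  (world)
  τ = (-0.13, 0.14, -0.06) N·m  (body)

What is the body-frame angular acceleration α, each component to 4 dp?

gyro term ω×Iω = (-0.0192, -0.0320, 0.0040)
angular accel α = (-0.9233, 1.7200, -1.6000)

α = (-0.9233, 1.7200, -1.6000)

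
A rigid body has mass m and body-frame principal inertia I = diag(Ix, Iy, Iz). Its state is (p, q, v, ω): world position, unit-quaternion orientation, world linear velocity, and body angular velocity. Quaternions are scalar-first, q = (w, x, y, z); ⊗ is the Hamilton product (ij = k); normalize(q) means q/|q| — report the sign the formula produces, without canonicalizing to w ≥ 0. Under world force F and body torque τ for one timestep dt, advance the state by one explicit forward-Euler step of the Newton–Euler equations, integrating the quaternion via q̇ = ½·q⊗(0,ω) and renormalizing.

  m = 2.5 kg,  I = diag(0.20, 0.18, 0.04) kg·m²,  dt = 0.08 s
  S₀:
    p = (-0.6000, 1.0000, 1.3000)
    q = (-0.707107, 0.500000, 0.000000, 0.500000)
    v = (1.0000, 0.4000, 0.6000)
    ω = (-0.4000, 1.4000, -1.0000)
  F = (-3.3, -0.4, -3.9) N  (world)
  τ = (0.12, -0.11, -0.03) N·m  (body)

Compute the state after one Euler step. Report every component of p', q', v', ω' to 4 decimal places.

p' = (-0.5200, 1.0320, 1.3480)
q' = (-0.6774, 0.4821, -0.0275, 0.5549)
v' = (0.8944, 0.3872, 0.4752)
ω' = (-0.4304, 1.3227, -1.0824)

precession coupling ω×(Iω) = (0.1960, 0.0640, 0.0112)
angular accel α = (-0.3800, -0.9667, -1.0300)
ω' = ω + α·dt = (-0.4304, 1.3227, -1.0824)
Hamilton product q⊗(0,ω) = (0.7000000, -0.4171572, -0.6899498, 1.4071070)
q + ½dt·q⊗(0,ω), renormalized = (-0.6774, 0.4821, -0.0275, 0.5549)
a = F/m = (-1.3200, -0.1600, -1.5600)
new position p' = (-0.5200, 1.0320, 1.3480)
v + (F/m)dt = (0.8944, 0.3872, 0.4752)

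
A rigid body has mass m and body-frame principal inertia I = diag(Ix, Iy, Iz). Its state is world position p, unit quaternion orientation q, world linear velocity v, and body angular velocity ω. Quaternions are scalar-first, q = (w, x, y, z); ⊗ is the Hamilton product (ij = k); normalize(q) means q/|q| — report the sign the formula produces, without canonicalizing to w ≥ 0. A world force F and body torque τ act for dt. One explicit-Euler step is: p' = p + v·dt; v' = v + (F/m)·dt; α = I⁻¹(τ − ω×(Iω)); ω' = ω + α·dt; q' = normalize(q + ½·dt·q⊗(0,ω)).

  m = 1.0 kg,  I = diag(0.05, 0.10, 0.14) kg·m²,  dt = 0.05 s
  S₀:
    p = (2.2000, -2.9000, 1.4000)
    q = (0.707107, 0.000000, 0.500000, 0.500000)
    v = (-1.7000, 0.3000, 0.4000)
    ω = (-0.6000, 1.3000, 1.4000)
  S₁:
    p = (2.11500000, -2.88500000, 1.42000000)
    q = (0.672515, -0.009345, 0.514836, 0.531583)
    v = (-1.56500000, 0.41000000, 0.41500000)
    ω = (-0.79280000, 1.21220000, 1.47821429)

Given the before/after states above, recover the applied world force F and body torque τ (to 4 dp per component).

v₁ − v₀ = (0.13500000, 0.11000000, 0.01500000)
applied force F = (2.7000, 2.2000, 0.3000)
ω₁ − ω₀ = (-0.19280000, -0.08780000, 0.07821429)
ω₀×(Iω₀) = (0.0728, 0.0756, -0.0390)
I·α + gyro = (-0.1200, -0.1000, 0.1800)

F = (2.7000, 2.2000, 0.3000)
τ = (-0.1200, -0.1000, 0.1800)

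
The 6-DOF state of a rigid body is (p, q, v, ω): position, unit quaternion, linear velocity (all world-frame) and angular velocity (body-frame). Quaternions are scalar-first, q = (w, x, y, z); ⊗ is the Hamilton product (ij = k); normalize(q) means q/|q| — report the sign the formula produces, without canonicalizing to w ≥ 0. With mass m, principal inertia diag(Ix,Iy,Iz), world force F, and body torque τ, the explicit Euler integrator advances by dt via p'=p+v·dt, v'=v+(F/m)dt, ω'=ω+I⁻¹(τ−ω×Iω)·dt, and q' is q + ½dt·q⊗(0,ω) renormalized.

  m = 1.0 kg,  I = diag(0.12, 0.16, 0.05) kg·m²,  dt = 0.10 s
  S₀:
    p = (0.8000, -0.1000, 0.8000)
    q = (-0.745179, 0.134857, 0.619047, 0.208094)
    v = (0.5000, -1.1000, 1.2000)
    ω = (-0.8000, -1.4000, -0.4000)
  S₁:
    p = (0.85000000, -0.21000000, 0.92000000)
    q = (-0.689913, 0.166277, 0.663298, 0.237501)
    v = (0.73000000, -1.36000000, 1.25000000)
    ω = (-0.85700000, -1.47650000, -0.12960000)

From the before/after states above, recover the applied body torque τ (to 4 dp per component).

ω₁ − ω₀ = (-0.05700000, -0.07650000, 0.27040000)
ω₀×(Iω₀) = (-0.0616, 0.0224, 0.0448)
τ = I·(Δω/dt) + ω₀×(Iω₀) = (-0.1300, -0.1000, 0.1800)

τ = (-0.1300, -0.1000, 0.1800)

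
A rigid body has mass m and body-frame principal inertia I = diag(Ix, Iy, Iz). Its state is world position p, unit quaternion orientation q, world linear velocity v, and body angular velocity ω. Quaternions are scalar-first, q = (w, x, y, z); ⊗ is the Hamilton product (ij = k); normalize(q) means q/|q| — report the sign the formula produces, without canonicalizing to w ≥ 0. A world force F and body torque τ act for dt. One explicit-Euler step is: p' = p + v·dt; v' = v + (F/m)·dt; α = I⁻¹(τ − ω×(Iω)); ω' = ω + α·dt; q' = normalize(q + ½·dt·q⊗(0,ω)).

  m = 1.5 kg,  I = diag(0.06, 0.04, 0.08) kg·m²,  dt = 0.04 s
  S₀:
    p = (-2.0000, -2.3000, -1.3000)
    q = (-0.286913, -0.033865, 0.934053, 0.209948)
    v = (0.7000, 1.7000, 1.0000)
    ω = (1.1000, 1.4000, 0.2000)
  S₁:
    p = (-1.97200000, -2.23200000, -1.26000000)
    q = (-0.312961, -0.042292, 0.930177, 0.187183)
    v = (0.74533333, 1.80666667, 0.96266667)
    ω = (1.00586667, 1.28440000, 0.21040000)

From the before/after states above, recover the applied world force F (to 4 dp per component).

Δv = v₁−v₀ = (0.04533333, 0.10666667, -0.03733333)
applied force F = (1.7000, 4.0000, -1.4000)

F = (1.7000, 4.0000, -1.4000)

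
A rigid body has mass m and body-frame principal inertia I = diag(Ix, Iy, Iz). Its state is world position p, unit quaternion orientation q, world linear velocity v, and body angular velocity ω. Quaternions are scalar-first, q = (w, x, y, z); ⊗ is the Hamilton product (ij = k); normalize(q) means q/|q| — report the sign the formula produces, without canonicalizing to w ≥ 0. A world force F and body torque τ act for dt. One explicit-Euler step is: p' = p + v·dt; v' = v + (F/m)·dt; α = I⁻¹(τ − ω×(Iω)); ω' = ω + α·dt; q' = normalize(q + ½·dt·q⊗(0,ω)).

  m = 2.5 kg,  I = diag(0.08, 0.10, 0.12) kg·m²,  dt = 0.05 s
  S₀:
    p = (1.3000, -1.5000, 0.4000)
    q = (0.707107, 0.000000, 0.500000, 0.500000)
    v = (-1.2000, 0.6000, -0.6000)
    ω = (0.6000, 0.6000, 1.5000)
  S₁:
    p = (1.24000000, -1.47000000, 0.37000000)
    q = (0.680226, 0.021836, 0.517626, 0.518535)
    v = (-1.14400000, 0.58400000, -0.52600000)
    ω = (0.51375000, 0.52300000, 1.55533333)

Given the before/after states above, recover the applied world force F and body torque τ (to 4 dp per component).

rate change Δω = (-0.08625000, -0.07700000, 0.05533333)
I·α + gyro = (-0.1200, -0.1900, 0.1400)
velocity change Δv = (0.05600000, -0.01600000, 0.07400000)
m·(v₁−v₀)/dt = (2.8000, -0.8000, 3.7000)

F = (2.8000, -0.8000, 3.7000)
τ = (-0.1200, -0.1900, 0.1400)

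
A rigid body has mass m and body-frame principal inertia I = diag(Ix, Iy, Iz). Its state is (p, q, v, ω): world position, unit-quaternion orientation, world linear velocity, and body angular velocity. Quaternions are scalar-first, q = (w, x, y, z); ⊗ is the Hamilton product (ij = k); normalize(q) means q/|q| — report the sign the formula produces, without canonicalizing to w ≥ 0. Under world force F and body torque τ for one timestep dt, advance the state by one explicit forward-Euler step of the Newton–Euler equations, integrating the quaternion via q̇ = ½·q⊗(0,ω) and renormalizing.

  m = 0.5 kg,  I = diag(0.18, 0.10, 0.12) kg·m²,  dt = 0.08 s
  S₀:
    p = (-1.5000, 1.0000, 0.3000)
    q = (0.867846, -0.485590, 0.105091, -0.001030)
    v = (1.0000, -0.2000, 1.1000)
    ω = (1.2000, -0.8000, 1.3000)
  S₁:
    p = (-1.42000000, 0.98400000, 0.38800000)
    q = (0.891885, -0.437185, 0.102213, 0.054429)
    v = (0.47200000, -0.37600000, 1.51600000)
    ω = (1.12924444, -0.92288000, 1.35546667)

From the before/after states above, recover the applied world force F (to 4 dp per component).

Δv = v₁−v₀ = (-0.52800000, -0.17600000, 0.41600000)
applied force F = (-3.3000, -1.1000, 2.6000)

F = (-3.3000, -1.1000, 2.6000)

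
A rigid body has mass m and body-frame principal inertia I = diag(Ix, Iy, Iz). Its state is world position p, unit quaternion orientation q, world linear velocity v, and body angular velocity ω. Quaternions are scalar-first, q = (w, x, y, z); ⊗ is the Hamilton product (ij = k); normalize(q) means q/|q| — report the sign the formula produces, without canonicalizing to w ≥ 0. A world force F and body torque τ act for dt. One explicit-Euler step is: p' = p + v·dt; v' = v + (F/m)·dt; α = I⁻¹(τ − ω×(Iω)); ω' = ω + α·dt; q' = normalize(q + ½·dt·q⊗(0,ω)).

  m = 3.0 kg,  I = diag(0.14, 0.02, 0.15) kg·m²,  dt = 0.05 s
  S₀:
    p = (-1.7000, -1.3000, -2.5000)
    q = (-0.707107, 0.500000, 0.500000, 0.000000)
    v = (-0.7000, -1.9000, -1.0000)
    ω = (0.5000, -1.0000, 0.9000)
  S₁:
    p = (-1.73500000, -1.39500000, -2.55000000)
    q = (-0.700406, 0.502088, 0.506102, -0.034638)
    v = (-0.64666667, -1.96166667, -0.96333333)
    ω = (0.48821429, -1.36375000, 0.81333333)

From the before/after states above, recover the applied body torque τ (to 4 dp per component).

Δω = ω₁−ω₀ = (-0.01178571, -0.36375000, -0.08666667)
I·α + gyro = (-0.1500, -0.1500, -0.2000)

τ = (-0.1500, -0.1500, -0.2000)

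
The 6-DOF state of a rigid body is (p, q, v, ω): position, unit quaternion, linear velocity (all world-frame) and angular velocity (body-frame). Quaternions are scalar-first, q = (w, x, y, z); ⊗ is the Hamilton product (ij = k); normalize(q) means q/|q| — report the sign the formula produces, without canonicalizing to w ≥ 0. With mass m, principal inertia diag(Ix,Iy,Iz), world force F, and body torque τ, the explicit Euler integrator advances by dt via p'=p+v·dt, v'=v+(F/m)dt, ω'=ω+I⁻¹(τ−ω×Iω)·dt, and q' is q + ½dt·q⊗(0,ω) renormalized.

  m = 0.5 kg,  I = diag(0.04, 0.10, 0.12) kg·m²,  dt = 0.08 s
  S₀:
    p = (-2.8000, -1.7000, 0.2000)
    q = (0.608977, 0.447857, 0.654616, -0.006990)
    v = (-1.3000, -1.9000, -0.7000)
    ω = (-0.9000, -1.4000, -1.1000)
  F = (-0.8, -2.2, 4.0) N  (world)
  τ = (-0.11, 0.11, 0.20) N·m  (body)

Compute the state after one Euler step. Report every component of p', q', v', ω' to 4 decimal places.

a = F/m = (-1.6000, -4.4000, 8.0000)
p' = p + v·dt = (-2.9040, -1.8520, 0.1440)
new velocity v' = (-1.4280, -2.2520, -0.0600)
precession coupling ω×(Iω) = (0.0308, -0.0792, 0.0756)
α = I⁻¹(τ − ω×Iω) = (-3.5200, 1.8920, 1.0367)
ω + α·dt = (-1.1816, -1.2486, -1.0171)
2q̇ = q⊗(0,ω) = (1.3118447, -1.2779429, -0.3536341, -0.7077201)
q + ½dt·q⊗(0,ω), renormalized = (0.6594, 0.3955, 0.6384, -0.0352)

p' = (-2.9040, -1.8520, 0.1440)
q' = (0.6594, 0.3955, 0.6384, -0.0352)
v' = (-1.4280, -2.2520, -0.0600)
ω' = (-1.1816, -1.2486, -1.0171)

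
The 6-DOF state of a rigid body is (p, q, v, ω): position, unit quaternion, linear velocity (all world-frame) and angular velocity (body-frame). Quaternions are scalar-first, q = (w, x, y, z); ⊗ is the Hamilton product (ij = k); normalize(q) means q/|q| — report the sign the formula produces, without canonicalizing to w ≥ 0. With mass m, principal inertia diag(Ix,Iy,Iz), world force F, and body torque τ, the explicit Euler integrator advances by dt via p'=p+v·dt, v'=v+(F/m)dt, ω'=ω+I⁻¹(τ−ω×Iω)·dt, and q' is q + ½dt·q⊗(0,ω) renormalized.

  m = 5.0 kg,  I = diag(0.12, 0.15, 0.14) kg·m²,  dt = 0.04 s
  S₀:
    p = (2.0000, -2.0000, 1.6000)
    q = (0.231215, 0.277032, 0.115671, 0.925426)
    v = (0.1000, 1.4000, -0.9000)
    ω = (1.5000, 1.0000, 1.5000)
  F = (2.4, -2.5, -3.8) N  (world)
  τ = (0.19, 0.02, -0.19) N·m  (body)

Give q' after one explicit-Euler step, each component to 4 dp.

q' = (0.1926, 0.2686, 0.1396, 0.9334)

q⊗(0,ω) = (-1.9193580, -0.4050970, 1.2038060, 0.4503480)
q' = normalize(q + ½dt·q⊗(0,ω)) = (0.1926, 0.2686, 0.1396, 0.9334)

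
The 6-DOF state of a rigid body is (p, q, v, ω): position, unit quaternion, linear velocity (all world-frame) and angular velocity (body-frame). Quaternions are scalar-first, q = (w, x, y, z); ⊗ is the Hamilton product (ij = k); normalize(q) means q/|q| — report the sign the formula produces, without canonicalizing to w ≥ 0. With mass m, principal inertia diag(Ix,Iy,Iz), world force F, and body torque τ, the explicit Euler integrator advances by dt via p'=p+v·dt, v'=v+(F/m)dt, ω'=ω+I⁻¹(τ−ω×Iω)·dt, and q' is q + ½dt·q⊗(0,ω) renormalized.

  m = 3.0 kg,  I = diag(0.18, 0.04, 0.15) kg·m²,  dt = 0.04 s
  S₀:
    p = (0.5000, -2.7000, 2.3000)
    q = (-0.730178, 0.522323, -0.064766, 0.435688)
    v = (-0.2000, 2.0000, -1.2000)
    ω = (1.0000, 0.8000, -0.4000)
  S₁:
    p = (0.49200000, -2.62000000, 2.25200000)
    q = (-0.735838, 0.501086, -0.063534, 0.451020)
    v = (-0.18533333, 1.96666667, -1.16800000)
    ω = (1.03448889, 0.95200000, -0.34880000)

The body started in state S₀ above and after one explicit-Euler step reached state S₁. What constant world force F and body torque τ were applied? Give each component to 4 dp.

F = (1.1000, -2.5000, 2.4000)
τ = (0.1200, 0.1400, 0.0800)

Δv = v₁−v₀ = (0.01466667, -0.03333333, 0.03200000)
applied force F = (1.1000, -2.5000, 2.4000)
rate change Δω = (0.03448889, 0.15200000, 0.05120000)
applied torque τ = (0.1200, 0.1400, 0.0800)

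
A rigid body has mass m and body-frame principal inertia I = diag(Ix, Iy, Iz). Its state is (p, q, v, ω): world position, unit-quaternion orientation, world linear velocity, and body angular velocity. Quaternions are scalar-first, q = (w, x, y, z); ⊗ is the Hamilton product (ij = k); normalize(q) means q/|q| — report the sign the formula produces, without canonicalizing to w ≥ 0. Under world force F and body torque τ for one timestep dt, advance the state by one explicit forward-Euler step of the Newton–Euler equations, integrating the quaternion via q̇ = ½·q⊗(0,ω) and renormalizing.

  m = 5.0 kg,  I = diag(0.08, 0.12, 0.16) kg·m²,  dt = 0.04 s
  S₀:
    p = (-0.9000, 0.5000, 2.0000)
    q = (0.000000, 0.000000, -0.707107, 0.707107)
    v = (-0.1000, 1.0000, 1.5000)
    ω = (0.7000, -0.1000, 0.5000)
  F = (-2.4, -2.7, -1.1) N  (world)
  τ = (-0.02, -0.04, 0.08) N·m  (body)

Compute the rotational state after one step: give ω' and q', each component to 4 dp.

α = I⁻¹(τ − ω×Iω) = (-0.2250, -0.1000, 0.5175)
ω + α·dt = (0.6910, -0.1040, 0.5207)
2q̇ = q⊗(0,ω) = (-0.4242642, -0.2828428, 0.4949749, 0.4949749)
updated quaternion q' = (-0.0085, -0.0057, -0.6971, 0.7169)

ω' = (0.6910, -0.1040, 0.5207)
q' = (-0.0085, -0.0057, -0.6971, 0.7169)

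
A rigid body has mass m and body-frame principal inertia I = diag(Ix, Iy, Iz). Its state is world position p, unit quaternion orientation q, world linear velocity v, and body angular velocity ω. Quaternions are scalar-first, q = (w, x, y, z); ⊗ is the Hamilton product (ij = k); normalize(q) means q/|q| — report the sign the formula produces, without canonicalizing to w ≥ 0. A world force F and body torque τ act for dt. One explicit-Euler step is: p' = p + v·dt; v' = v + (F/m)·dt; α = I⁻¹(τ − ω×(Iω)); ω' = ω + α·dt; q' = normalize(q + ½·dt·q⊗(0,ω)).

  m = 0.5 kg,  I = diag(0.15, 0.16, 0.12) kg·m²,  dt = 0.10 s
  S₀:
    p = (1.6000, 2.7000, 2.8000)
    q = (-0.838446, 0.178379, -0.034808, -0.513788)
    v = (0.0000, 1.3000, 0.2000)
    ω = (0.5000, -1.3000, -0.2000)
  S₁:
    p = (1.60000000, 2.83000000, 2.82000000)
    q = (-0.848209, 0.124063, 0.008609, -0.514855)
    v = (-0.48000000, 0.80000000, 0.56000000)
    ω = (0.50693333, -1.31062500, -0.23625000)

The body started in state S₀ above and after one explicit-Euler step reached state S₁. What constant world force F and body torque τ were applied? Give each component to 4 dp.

F = (-2.4000, -2.5000, 1.8000)
τ = (0.0000, -0.0200, -0.0500)

rate change Δω = (0.00693333, -0.01062500, -0.03625000)
ω₀×(Iω₀) = (-0.0104, -0.0030, -0.0065)
I·α + gyro = (0.0000, -0.0200, -0.0500)
velocity change Δv = (-0.48000000, -0.50000000, 0.36000000)
m·(v₁−v₀)/dt = (-2.4000, -2.5000, 1.8000)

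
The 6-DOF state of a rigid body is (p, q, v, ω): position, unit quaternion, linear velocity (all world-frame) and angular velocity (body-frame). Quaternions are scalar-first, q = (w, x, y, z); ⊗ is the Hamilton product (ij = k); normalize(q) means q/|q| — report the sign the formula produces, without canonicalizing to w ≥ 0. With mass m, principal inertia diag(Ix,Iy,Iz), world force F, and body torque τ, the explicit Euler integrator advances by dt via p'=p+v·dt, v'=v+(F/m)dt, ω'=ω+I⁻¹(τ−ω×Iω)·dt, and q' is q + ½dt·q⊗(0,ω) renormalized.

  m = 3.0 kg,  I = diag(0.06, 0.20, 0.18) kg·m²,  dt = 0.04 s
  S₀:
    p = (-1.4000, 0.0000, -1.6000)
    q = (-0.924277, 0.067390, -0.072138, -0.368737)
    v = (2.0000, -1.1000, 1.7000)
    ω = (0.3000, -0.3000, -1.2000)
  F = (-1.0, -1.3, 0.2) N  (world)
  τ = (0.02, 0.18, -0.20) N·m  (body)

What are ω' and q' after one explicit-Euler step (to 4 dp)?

ω' = (0.3181, -0.2726, -1.2416)
q' = (-0.9337, 0.0613, -0.0672, -0.3464)

ω×(Iω) gyroscopic = (-0.0072, 0.0432, -0.0126)
angular accel α = (0.4533, 0.6840, -1.0411)
ω' = ω + α·dt = (0.3181, -0.2726, -1.2416)
2q̇ = q⊗(0,ω) = (-0.4843428, -0.3013386, 0.2475300, 1.1105568)
q + ½dt·q⊗(0,ω), renormalized = (-0.9337, 0.0613, -0.0672, -0.3464)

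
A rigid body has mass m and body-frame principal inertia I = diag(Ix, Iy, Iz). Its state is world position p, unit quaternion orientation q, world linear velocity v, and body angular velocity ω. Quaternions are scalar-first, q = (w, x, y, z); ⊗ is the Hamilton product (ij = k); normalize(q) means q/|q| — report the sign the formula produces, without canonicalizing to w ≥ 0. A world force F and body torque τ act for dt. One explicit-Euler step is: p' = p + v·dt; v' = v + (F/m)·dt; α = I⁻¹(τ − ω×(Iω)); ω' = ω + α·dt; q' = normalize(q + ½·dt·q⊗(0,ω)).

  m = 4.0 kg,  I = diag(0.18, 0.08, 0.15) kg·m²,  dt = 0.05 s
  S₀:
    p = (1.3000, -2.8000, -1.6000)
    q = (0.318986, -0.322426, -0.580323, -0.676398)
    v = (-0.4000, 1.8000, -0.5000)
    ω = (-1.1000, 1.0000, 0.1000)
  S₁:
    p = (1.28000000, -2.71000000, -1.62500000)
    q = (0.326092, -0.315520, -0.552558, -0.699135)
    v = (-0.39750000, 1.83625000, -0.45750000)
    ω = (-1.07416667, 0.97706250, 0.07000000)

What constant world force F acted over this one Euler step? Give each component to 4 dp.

velocity change Δv = (0.00250000, 0.03625000, 0.04250000)
applied force F = (0.2000, 2.9000, 3.4000)

F = (0.2000, 2.9000, 3.4000)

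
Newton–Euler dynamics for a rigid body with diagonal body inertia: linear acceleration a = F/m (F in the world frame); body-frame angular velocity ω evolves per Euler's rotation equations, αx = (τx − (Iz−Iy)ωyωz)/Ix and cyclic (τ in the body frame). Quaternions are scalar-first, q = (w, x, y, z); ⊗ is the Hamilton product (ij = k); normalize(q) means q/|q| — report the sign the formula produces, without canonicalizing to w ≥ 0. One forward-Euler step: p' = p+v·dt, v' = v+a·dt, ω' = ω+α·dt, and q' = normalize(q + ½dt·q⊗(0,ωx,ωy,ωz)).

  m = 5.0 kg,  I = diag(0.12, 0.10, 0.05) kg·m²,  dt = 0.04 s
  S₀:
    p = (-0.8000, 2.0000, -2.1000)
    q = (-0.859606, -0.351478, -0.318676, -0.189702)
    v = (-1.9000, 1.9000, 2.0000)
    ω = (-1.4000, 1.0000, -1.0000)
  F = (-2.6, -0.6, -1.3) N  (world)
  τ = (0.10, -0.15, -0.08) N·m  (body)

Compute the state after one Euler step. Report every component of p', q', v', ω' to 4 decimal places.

p' = p + v·dt = (-0.8760, 2.0760, -2.0200)
v + (F/m)dt = (-1.9208, 1.8952, 1.9896)
ω×(Iω) gyroscopic = (0.0500, 0.0980, 0.0280)
α = I⁻¹(τ − ω×Iω) = (0.4167, -2.4800, -2.1600)
ω' = ω + α·dt = (-1.3833, 0.9008, -1.0864)
Hamilton product q⊗(0,ω) = (-0.3630952, 1.7118264, -0.9455012, 0.0619816)
q + ½dt·q⊗(0,ω), renormalized = (-0.8662, -0.3170, -0.3373, -0.1883)

p' = (-0.8760, 2.0760, -2.0200)
q' = (-0.8662, -0.3170, -0.3373, -0.1883)
v' = (-1.9208, 1.8952, 1.9896)
ω' = (-1.3833, 0.9008, -1.0864)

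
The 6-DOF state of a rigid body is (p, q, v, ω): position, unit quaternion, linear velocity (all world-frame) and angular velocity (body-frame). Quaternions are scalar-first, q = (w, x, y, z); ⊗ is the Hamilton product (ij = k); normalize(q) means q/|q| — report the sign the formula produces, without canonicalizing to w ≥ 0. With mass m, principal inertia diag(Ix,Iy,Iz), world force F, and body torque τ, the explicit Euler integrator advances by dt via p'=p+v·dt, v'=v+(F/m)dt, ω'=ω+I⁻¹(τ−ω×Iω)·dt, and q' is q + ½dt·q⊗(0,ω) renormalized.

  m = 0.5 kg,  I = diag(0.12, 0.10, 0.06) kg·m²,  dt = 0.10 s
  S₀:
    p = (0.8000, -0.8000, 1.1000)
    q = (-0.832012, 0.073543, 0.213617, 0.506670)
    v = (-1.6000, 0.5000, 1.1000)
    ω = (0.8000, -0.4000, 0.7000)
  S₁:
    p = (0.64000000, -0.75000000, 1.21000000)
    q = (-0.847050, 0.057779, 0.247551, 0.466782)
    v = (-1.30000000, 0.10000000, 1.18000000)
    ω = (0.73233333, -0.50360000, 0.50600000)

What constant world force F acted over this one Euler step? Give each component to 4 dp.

F = (1.5000, -2.0000, 0.4000)

velocity change Δv = (0.30000000, -0.40000000, 0.08000000)
m·(v₁−v₀)/dt = (1.5000, -2.0000, 0.4000)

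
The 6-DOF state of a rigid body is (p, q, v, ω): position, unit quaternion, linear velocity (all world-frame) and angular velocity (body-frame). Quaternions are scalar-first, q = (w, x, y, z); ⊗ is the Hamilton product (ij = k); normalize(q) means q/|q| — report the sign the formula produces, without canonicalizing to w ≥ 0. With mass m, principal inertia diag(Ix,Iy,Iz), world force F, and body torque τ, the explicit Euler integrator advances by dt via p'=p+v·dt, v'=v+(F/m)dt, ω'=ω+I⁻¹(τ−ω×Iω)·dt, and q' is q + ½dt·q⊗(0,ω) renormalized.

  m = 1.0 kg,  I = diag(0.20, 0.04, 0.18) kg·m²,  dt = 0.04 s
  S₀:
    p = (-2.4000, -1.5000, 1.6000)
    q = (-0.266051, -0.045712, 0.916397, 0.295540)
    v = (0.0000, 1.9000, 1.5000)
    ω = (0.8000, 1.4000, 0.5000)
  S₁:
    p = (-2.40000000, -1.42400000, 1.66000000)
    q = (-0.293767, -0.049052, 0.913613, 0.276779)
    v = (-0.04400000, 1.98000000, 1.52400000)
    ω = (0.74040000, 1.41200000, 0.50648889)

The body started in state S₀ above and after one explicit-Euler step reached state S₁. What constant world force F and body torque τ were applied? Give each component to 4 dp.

Δω = ω₁−ω₀ = (-0.05960000, 0.01200000, 0.00648889)
ω₀×(Iω₀) = (0.0980, 0.0080, -0.1792)
τ = I·(Δω/dt) + ω₀×(Iω₀) = (-0.2000, 0.0200, -0.1500)
v₁ − v₀ = (-0.04400000, 0.08000000, 0.02400000)
F = m·Δv/dt = (-1.1000, 2.0000, 0.6000)

F = (-1.1000, 2.0000, 0.6000)
τ = (-0.2000, 0.0200, -0.1500)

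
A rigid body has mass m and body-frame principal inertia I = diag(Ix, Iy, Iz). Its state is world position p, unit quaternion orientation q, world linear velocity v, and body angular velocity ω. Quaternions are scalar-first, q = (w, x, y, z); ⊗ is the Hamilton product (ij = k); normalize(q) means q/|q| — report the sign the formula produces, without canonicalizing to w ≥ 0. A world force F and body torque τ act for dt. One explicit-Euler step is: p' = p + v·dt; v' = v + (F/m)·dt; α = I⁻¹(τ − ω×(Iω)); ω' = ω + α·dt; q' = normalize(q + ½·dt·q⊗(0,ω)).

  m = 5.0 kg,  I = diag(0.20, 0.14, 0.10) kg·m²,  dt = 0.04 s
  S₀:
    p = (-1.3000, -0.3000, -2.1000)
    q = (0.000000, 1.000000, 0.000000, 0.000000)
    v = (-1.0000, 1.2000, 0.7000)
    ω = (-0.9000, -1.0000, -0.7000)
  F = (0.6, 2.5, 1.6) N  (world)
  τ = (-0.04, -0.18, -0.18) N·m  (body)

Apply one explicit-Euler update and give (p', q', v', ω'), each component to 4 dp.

(τ − ω×Iω)/I = (-0.0600, -1.7357, -1.2600)
ω + α·dt = (-0.9024, -1.0694, -0.7504)
q⊗(0,ω) = (0.9000000, 0.0000000, 0.7000000, -1.0000000)
updated quaternion q' = (0.0180, 0.9995, 0.0140, -0.0200)
a = F/m = (0.1200, 0.5000, 0.3200)
p + v·dt = (-1.3400, -0.2520, -2.0720)
v + (F/m)dt = (-0.9952, 1.2200, 0.7128)

p' = (-1.3400, -0.2520, -2.0720)
q' = (0.0180, 0.9995, 0.0140, -0.0200)
v' = (-0.9952, 1.2200, 0.7128)
ω' = (-0.9024, -1.0694, -0.7504)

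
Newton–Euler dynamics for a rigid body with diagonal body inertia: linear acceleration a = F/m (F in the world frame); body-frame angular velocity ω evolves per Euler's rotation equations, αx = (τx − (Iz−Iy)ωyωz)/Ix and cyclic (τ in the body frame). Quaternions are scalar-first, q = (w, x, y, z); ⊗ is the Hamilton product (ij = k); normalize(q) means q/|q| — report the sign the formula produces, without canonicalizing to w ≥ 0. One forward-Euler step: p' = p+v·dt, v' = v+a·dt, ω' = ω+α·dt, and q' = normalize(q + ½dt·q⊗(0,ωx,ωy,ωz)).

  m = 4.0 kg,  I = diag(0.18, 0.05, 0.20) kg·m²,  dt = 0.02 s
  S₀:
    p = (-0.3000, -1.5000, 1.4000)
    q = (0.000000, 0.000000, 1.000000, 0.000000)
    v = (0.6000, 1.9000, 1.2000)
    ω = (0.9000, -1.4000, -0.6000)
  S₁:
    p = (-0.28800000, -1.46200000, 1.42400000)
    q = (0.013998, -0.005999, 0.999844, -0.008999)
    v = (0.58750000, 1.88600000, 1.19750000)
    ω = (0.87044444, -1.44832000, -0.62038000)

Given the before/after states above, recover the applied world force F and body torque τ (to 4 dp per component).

rate change Δω = (-0.02955556, -0.04832000, -0.02038000)
ω₀×(Iω₀) = (0.1260, 0.0108, 0.1638)
τ = I·(Δω/dt) + ω₀×(Iω₀) = (-0.1400, -0.1100, -0.0400)
velocity change Δv = (-0.01250000, -0.01400000, -0.00250000)
F = m·Δv/dt = (-2.5000, -2.8000, -0.5000)

F = (-2.5000, -2.8000, -0.5000)
τ = (-0.1400, -0.1100, -0.0400)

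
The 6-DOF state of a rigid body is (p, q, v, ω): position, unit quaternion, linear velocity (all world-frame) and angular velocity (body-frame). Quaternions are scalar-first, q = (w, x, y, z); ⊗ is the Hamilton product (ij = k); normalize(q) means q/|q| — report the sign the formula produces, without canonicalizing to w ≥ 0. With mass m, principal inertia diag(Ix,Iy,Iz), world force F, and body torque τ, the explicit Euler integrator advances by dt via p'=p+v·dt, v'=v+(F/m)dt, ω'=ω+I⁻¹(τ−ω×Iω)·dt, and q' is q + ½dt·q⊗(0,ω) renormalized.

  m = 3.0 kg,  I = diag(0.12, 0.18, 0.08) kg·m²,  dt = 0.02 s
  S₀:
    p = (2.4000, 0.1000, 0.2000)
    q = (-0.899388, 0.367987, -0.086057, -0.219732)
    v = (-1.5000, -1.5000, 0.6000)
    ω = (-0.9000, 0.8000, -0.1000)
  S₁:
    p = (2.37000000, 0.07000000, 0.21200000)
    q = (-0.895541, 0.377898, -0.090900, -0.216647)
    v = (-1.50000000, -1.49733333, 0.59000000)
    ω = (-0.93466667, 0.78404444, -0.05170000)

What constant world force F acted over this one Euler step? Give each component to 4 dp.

F = (0.0000, 0.4000, -1.5000)

velocity change Δv = (0.00000000, 0.00266667, -0.01000000)
m·(v₁−v₀)/dt = (0.0000, 0.4000, -1.5000)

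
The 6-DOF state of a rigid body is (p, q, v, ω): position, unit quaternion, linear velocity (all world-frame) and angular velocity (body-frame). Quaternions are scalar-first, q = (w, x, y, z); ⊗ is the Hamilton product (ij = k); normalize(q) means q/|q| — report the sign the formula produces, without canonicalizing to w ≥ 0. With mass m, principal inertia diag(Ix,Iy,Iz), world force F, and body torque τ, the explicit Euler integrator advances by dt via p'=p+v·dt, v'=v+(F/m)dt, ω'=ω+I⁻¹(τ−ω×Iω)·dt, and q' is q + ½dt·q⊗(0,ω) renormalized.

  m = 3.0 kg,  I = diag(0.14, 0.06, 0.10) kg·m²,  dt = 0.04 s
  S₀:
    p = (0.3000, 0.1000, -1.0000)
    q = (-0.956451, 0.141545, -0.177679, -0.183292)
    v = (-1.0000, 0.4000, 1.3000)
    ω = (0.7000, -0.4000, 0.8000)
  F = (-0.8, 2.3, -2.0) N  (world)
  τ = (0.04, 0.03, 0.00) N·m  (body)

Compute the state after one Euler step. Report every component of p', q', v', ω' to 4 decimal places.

p' = (0.2600, 0.1160, -0.9480)
q' = (-0.9567, 0.1238, -0.1748, -0.1972)
v' = (-1.0107, 0.4307, 1.2733)
ω' = (0.7151, -0.3949, 0.7910)

a = F/m = (-0.2667, 0.7667, -0.6667)
p + v·dt = (0.2600, 0.1160, -0.9480)
v + (F/m)dt = (-1.0107, 0.4307, 1.2733)
angular accel α = (0.3771, 0.1267, -0.2240)
new body rate ω' = (0.7151, -0.3949, 0.7910)
q⊗(0,ω) = (-0.0235195, -0.8849757, 0.1410400, -0.6974035)
updated quaternion q' = (-0.9567, 0.1238, -0.1748, -0.1972)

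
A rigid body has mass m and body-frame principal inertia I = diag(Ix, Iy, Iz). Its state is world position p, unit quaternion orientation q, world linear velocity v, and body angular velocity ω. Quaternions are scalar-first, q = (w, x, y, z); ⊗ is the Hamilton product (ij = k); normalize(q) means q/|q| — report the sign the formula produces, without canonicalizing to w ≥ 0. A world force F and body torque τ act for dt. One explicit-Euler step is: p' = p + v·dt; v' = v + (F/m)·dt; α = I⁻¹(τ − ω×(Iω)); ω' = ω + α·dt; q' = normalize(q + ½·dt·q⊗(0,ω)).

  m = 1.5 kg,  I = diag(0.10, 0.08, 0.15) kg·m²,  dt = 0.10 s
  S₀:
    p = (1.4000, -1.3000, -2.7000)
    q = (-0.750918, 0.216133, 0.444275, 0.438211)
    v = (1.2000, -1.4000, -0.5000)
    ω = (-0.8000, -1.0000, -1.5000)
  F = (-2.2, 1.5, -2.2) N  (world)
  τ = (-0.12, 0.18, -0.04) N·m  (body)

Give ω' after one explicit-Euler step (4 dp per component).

ω×(Iω) gyroscopic = (0.1050, -0.0600, -0.0160)
angular accel α = (-2.2500, 3.0000, -0.1600)
ω + α·dt = (-1.0250, -0.7000, -1.5160)

ω' = (-1.0250, -0.7000, -1.5160)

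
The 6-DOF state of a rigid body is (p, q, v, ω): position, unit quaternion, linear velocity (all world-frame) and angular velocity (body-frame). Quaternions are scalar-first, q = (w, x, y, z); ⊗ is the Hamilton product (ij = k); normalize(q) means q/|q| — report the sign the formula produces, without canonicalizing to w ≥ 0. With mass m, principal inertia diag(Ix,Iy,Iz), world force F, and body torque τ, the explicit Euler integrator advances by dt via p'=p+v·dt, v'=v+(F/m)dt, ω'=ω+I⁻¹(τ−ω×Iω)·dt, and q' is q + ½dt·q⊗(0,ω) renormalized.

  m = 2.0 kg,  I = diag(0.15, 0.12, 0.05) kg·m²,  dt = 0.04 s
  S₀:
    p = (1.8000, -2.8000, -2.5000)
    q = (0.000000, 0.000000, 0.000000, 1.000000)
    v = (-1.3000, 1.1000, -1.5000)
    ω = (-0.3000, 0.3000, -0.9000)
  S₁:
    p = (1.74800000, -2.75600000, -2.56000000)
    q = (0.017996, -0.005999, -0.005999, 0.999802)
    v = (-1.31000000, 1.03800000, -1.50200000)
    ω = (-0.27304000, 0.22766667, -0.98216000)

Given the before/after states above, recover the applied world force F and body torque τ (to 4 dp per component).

Δv = v₁−v₀ = (-0.01000000, -0.06200000, -0.00200000)
m·(v₁−v₀)/dt = (-0.5000, -3.1000, -0.1000)
ω₁ − ω₀ = (0.02696000, -0.07233333, -0.08216000)
τ = I·(Δω/dt) + ω₀×(Iω₀) = (0.1200, -0.1900, -0.1000)

F = (-0.5000, -3.1000, -0.1000)
τ = (0.1200, -0.1900, -0.1000)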